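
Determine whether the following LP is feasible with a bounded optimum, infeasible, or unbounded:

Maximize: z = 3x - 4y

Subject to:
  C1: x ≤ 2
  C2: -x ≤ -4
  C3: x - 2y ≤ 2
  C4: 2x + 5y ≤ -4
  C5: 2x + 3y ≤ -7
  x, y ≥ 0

Infeasible (no feasible solution exists)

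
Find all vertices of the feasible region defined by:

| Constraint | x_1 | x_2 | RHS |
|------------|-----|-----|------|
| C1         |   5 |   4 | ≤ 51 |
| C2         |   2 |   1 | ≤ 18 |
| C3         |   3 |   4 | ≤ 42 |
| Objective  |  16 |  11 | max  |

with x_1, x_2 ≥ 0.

(0, 0), (9, 0), (7, 4), (4.5, 7.125), (0, 10.5)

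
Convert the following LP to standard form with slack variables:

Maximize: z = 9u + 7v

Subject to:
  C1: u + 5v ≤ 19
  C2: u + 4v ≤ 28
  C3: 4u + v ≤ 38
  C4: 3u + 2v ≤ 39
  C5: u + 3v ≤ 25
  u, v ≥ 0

max z = 9u + 7v

s.t.
  u + 5v + s1 = 19
  u + 4v + s2 = 28
  4u + v + s3 = 38
  3u + 2v + s4 = 39
  u + 3v + s5 = 25
  u, v, s1, s2, s3, s4, s5 ≥ 0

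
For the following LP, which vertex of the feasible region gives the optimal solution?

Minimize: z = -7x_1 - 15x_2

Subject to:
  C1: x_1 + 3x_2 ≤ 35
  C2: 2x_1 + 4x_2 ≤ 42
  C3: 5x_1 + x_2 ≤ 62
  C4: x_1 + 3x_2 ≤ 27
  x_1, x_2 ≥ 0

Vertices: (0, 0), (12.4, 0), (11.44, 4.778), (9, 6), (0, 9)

Evaluate the objective at each vertex of the feasible region:
  z(0, 0) = 0
  z(12.4, 0) = -86.8
  z(11.44, 4.778) = -151.8
  z(9, 6) = -153  ←
  z(0, 9) = -135
The minimum is at x_1 = 9, x_2 = 6.

(9, 6)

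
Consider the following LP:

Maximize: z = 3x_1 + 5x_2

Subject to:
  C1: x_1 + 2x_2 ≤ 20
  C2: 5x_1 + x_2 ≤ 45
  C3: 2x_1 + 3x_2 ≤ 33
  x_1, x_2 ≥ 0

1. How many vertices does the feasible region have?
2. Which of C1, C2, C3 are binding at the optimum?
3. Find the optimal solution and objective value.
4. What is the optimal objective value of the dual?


1. 5
2. C1, C3
3. x_1 = 6, x_2 = 7, z = 53
4. 53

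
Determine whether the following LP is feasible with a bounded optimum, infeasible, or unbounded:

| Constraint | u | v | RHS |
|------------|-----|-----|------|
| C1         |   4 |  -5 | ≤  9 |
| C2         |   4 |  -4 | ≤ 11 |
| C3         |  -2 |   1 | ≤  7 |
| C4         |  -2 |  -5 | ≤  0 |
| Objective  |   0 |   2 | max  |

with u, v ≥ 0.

Unbounded (objective can increase without bound)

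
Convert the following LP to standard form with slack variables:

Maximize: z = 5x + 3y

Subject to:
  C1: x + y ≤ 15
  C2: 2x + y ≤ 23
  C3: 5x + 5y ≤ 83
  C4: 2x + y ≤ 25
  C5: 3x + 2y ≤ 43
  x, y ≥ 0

max z = 5x + 3y

s.t.
  x + y + s1 = 15
  2x + y + s2 = 23
  5x + 5y + s3 = 83
  2x + y + s4 = 25
  3x + 2y + s5 = 43
  x, y, s1, s2, s3, s4, s5 ≥ 0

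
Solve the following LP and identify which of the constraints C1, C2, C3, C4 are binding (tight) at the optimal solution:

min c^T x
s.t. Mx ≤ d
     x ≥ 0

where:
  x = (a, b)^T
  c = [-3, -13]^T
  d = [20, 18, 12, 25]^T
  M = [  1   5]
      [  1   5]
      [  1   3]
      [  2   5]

At a = 3, b = 3, compute slack b - a·x for each constraint:
  C1: 20 − 18 = 2  (slack)
  C2: 18 − 18 = 0  (binding)
  C3: 12 − 12 = 0  (binding)
  C4: 25 − 21 = 4  (slack)

Optimal: a = 3, b = 3
Binding: C2, C3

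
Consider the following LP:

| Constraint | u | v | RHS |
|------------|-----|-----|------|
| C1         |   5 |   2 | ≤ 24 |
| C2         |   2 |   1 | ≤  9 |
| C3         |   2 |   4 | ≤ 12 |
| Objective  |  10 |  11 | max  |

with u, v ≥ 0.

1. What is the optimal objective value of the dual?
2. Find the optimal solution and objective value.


1. 51
2. u = 4, v = 1, z = 51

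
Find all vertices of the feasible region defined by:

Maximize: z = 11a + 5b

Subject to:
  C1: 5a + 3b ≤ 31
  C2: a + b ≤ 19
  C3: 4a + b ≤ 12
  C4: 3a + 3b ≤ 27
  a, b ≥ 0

(0, 0), (3, 0), (1, 8), (0, 9)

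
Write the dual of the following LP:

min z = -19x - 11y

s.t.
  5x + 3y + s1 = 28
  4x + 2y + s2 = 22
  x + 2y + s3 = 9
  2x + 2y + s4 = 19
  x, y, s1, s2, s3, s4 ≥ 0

Primal min cᵀx s.t. Ax ≤ b, x ≥ 0  →  Dual max −bᵀy s.t. Aᵀy ≥ −c, y ≥ 0.

Maximize: z = -28y1 - 22y2 - 9y3 - 19y4

Subject to:
  5y1 + 4y2 + y3 + 2y4 ≥ 19
  3y1 + 2y2 + 2y3 + 2y4 ≥ 11
  y1, y2, y3, y4 ≥ 0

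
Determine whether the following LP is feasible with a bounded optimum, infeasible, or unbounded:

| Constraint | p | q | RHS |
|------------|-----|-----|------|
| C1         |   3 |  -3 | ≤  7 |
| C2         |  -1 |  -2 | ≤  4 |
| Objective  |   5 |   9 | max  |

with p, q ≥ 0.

Unbounded (objective can increase without bound)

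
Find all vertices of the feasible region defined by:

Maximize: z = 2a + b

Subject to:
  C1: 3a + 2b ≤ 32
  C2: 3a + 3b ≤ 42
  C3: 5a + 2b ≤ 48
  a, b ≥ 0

(0, 0), (9.6, 0), (8, 4), (4, 10), (0, 14)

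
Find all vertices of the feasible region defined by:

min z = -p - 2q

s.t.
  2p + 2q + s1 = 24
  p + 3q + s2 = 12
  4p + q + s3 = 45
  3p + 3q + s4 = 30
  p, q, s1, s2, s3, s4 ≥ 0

(0, 0), (10, 0), (9, 1), (0, 4)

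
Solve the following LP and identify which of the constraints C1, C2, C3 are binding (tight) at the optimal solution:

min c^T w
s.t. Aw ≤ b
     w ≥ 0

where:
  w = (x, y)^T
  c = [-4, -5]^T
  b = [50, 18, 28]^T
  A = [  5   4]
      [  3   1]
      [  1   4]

At x = 4, y = 6, compute slack b - a·x for each constraint:
  C1: 50 − 44 = 6  (slack)
  C2: 18 − 18 = 0  (binding)
  C3: 28 − 28 = 0  (binding)

Optimal: x = 4, y = 6
Binding: C2, C3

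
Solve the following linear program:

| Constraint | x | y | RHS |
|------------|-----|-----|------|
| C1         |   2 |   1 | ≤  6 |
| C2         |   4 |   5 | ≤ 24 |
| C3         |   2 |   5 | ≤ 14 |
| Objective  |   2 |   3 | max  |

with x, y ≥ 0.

Evaluate the objective at each vertex of the feasible region:
  z(0, 0) = 0
  z(3, 0) = 6
  z(2, 2) = 10  ←
  z(0, 2.8) = 8.4
The maximum is at x = 2, y = 2.

x = 2, y = 2, z = 10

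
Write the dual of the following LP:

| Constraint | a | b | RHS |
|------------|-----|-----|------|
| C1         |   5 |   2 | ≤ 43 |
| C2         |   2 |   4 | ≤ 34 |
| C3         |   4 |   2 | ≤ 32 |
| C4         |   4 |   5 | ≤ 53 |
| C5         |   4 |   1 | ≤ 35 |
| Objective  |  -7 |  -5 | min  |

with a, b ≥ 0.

Primal min cᵀx s.t. Ax ≤ b, x ≥ 0  →  Dual max −bᵀy s.t. Aᵀy ≥ −c, y ≥ 0.

Maximize: z = -43y1 - 34y2 - 32y3 - 53y4 - 35y5

Subject to:
  5y1 + 2y2 + 4y3 + 4y4 + 4y5 ≥ 7
  2y1 + 4y2 + 2y3 + 5y4 + y5 ≥ 5
  y1, y2, y3, y4, y5 ≥ 0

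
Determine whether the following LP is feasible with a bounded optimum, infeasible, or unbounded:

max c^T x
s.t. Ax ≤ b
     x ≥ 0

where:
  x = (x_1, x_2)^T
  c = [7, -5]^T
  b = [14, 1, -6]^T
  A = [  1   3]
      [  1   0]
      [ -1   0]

Infeasible (no feasible solution exists)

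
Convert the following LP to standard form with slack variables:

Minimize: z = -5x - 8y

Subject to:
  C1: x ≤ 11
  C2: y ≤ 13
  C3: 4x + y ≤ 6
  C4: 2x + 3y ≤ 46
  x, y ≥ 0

min z = -5x - 8y

s.t.
  x + s1 = 11
  y + s2 = 13
  4x + y + s3 = 6
  2x + 3y + s4 = 46
  x, y, s1, s2, s3, s4 ≥ 0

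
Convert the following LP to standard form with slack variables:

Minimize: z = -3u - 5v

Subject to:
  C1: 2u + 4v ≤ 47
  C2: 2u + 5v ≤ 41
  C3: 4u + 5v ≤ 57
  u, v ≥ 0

min z = -3u - 5v

s.t.
  2u + 4v + s1 = 47
  2u + 5v + s2 = 41
  4u + 5v + s3 = 57
  u, v, s1, s2, s3 ≥ 0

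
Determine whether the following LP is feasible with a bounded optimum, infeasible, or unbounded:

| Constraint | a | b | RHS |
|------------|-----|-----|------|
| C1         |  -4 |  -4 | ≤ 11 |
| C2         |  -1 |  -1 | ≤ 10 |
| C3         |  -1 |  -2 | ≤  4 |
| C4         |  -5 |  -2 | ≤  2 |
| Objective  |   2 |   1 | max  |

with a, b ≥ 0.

Unbounded (objective can increase without bound)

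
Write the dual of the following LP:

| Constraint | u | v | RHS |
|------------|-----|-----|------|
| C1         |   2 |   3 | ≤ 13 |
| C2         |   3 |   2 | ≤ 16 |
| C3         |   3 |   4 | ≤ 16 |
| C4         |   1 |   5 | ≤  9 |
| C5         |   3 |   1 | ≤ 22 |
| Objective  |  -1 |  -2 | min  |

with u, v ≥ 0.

Primal min cᵀx s.t. Ax ≤ b, x ≥ 0  →  Dual max −bᵀy s.t. Aᵀy ≥ −c, y ≥ 0.

Maximize: z = -13y1 - 16y2 - 16y3 - 9y4 - 22y5

Subject to:
  2y1 + 3y2 + 3y3 + y4 + 3y5 ≥ 1
  3y1 + 2y2 + 4y3 + 5y4 + y5 ≥ 2
  y1, y2, y3, y4, y5 ≥ 0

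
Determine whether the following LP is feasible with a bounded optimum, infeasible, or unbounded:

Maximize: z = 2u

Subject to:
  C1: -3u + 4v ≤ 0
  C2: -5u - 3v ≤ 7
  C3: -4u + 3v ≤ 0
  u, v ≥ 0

Unbounded (objective can increase without bound)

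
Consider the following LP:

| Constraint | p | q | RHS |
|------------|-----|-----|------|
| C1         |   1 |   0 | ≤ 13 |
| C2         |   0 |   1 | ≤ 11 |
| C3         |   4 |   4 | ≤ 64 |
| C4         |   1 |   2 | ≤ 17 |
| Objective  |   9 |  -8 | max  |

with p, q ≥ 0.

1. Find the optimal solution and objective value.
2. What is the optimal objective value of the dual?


1. p = 13, q = 0, z = 117
2. 117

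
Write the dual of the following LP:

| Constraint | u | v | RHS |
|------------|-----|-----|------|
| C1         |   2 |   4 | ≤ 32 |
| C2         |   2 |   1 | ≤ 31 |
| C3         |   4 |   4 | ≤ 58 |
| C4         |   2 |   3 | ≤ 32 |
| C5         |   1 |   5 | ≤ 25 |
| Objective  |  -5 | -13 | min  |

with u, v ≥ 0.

Primal min cᵀx s.t. Ax ≤ b, x ≥ 0  →  Dual max −bᵀy s.t. Aᵀy ≥ −c, y ≥ 0.

Maximize: z = -32y1 - 31y2 - 58y3 - 32y4 - 25y5

Subject to:
  2y1 + 2y2 + 4y3 + 2y4 + y5 ≥ 5
  4y1 + y2 + 4y3 + 3y4 + 5y5 ≥ 13
  y1, y2, y3, y4, y5 ≥ 0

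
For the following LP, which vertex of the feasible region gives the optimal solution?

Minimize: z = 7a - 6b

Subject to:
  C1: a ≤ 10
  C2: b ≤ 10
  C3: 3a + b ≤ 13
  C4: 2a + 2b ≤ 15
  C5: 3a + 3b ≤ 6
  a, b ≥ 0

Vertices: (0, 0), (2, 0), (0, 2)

Evaluate the objective at each vertex of the feasible region:
  z(0, 0) = 0
  z(2, 0) = 14
  z(0, 2) = -12  ←
The minimum is at a = 0, b = 2.

(0, 2)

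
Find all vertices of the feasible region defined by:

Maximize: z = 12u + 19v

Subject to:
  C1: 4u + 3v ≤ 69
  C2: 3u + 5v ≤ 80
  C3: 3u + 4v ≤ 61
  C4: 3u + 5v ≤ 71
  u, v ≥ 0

(0, 0), (17.25, 0), (13.29, 5.286), (7, 10), (0, 14.2)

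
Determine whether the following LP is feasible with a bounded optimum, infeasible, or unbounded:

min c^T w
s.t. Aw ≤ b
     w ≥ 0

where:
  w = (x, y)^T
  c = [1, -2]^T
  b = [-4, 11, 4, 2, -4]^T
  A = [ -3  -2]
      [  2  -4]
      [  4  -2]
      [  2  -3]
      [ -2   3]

Infeasible (no feasible solution exists)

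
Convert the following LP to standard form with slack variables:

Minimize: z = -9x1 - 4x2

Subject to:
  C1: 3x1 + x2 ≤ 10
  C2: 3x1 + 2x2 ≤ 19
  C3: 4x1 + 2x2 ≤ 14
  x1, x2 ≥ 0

min z = -9x1 - 4x2

s.t.
  3x1 + x2 + s1 = 10
  3x1 + 2x2 + s2 = 19
  4x1 + 2x2 + s3 = 14
  x1, x2, s1, s2, s3 ≥ 0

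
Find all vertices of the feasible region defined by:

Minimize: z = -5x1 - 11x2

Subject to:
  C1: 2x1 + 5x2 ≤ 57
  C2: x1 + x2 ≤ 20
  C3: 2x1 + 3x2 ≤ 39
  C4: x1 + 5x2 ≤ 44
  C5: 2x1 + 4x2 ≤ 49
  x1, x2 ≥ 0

(0, 0), (19.5, 0), (9, 7), (0, 8.8)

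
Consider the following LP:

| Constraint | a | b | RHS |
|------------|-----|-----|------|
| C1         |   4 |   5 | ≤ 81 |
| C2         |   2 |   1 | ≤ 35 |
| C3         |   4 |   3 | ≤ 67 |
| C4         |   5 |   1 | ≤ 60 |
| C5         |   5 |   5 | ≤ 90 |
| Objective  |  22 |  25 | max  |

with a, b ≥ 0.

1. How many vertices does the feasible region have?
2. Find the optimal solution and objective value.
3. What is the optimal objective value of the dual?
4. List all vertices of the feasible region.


1. 5
2. a = 9, b = 9, z = 423
3. 423
4. (0, 0), (12, 0), (10.5, 7.5), (9, 9), (0, 16.2)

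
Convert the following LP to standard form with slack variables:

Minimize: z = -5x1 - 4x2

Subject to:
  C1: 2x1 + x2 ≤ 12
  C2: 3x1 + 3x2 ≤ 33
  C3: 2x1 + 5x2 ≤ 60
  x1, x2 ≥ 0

min z = -5x1 - 4x2

s.t.
  2x1 + x2 + s1 = 12
  3x1 + 3x2 + s2 = 33
  2x1 + 5x2 + s3 = 60
  x1, x2, s1, s2, s3 ≥ 0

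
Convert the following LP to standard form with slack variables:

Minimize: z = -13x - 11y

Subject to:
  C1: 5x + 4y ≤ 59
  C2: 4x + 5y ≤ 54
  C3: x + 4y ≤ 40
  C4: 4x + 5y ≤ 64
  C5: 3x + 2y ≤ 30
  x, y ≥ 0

min z = -13x - 11y

s.t.
  5x + 4y + s1 = 59
  4x + 5y + s2 = 54
  x + 4y + s3 = 40
  4x + 5y + s4 = 64
  3x + 2y + s5 = 30
  x, y, s1, s2, s3, s4, s5 ≥ 0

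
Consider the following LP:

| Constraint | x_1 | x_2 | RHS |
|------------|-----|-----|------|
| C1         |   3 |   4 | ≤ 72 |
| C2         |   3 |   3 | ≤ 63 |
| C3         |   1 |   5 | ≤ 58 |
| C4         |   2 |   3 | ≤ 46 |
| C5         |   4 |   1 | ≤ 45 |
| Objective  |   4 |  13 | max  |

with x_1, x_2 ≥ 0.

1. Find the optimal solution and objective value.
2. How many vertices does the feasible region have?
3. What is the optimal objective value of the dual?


1. x_1 = 8, x_2 = 10, z = 162
2. 5
3. 162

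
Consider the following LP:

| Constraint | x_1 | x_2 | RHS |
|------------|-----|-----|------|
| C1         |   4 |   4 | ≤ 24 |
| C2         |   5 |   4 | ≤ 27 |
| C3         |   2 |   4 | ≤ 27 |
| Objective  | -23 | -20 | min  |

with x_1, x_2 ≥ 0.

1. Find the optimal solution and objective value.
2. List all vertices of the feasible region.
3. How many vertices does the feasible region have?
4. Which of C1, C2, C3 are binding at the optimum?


1. x_1 = 3, x_2 = 3, z = -129
2. (0, 0), (5.4, 0), (3, 3), (0, 6)
3. 4
4. C1, C2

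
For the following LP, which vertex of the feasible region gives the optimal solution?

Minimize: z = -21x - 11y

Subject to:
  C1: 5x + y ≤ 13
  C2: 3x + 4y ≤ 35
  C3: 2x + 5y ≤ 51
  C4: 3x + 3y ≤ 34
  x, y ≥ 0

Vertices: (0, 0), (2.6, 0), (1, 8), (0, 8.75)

Evaluate the objective at each vertex of the feasible region:
  z(0, 0) = 0
  z(2.6, 0) = -54.6
  z(1, 8) = -109  ←
  z(0, 8.75) = -96.25
The minimum is at x = 1, y = 8.

(1, 8)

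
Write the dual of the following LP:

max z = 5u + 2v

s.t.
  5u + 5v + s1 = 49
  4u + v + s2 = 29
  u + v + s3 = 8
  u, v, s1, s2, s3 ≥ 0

Primal max cᵀx s.t. Ax ≤ b, x ≥ 0  →  Dual min bᵀy s.t. Aᵀy ≥ c, y ≥ 0.

Minimize: z = 49y1 + 29y2 + 8y3

Subject to:
  5y1 + 4y2 + y3 ≥ 5
  5y1 + y2 + y3 ≥ 2
  y1, y2, y3 ≥ 0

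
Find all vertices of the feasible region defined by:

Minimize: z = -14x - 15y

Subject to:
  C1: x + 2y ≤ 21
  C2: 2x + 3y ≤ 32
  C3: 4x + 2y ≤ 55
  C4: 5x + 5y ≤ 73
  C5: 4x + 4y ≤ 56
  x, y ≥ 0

(0, 0), (13.75, 0), (13.5, 0.5), (10, 4), (1, 10), (0, 10.5)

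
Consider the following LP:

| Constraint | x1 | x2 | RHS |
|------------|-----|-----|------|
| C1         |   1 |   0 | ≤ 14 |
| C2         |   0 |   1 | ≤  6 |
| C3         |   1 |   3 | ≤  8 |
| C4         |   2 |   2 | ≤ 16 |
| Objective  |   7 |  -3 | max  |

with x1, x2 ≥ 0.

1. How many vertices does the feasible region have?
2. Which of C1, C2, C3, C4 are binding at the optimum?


1. 3
2. C3, C4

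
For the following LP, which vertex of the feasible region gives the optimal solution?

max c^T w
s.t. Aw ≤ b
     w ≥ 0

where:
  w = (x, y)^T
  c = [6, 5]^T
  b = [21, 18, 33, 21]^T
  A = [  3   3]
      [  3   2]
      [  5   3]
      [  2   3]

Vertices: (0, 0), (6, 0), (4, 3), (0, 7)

Evaluate the objective at each vertex of the feasible region:
  z(0, 0) = 0
  z(6, 0) = 36
  z(4, 3) = 39  ←
  z(0, 7) = 35
The maximum is at x = 4, y = 3.

(4, 3)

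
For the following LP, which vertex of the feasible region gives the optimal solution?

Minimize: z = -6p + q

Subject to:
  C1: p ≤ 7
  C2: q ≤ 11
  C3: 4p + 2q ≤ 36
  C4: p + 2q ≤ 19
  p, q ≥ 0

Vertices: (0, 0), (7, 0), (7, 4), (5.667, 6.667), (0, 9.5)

Evaluate the objective at each vertex of the feasible region:
  z(0, 0) = 0
  z(7, 0) = -42  ←
  z(7, 4) = -38
  z(5.667, 6.667) = -27.33
  z(0, 9.5) = 9.5
The minimum is at p = 7, q = 0.

(7, 0)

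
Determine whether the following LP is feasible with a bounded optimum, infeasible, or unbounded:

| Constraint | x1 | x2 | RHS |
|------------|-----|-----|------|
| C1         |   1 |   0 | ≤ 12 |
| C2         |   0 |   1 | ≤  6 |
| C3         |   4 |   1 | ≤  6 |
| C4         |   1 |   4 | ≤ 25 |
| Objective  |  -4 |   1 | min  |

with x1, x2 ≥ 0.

Feasible with a bounded optimal solution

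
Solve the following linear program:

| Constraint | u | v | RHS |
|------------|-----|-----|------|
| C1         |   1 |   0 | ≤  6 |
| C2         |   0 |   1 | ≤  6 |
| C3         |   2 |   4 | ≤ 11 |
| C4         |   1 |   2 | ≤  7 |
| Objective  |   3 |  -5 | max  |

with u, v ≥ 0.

Evaluate the objective at each vertex of the feasible region:
  z(0, 0) = 0
  z(5.5, 0) = 16.5  ←
  z(0, 2.75) = -13.75
The maximum is at u = 5.5, v = 0.

u = 5.5, v = 0, z = 16.5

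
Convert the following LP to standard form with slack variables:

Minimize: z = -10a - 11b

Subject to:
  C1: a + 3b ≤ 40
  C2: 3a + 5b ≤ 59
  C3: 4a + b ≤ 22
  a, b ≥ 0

min z = -10a - 11b

s.t.
  a + 3b + s1 = 40
  3a + 5b + s2 = 59
  4a + b + s3 = 22
  a, b, s1, s2, s3 ≥ 0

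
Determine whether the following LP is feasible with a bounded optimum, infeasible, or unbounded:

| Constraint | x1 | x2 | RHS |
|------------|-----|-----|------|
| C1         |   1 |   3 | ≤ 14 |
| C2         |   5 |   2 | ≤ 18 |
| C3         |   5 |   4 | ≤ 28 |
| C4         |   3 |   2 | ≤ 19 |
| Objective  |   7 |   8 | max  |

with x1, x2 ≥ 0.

Feasible with a bounded optimal solution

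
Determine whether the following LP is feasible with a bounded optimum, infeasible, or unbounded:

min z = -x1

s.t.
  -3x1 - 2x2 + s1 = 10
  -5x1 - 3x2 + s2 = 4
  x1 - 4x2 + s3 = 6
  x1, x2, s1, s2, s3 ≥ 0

Unbounded (objective can decrease without bound)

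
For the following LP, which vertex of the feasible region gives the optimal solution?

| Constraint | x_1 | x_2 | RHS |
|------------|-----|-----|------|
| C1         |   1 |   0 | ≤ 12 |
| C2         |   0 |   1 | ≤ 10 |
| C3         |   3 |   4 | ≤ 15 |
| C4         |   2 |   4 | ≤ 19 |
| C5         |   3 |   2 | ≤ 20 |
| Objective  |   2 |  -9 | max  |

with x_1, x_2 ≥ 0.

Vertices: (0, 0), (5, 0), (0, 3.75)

Evaluate the objective at each vertex of the feasible region:
  z(0, 0) = 0
  z(5, 0) = 10  ←
  z(0, 3.75) = -33.75
The maximum is at x_1 = 5, x_2 = 0.

(5, 0)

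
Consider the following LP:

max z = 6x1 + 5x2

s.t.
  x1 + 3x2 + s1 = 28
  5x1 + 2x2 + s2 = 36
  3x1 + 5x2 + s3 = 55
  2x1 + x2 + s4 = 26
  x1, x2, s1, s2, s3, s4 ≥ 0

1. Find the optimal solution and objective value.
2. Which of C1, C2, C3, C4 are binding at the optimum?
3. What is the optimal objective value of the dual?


1. x1 = 4, x2 = 8, z = 64
2. C1, C2
3. 64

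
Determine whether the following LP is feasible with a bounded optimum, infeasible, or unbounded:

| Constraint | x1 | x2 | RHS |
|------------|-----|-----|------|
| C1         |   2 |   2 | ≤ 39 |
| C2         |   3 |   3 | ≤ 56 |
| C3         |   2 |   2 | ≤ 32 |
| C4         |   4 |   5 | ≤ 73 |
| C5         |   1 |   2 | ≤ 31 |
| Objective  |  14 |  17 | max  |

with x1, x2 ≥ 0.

Feasible with a bounded optimal solution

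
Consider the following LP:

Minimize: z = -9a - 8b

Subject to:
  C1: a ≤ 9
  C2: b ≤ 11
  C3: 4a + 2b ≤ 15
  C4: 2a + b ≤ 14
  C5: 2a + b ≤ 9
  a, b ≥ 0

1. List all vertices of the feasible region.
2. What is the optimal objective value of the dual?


1. (0, 0), (3.75, 0), (0, 7.5)
2. -60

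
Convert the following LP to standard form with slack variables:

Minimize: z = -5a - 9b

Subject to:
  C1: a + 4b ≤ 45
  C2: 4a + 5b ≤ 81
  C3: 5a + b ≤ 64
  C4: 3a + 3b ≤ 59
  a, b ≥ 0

min z = -5a - 9b

s.t.
  a + 4b + s1 = 45
  4a + 5b + s2 = 81
  5a + b + s3 = 64
  3a + 3b + s4 = 59
  a, b, s1, s2, s3, s4 ≥ 0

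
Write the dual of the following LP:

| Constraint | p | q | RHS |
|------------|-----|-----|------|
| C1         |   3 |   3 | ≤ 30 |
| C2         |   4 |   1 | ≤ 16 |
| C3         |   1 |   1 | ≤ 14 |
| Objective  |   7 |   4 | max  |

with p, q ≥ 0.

Primal max cᵀx s.t. Ax ≤ b, x ≥ 0  →  Dual min bᵀy s.t. Aᵀy ≥ c, y ≥ 0.

Minimize: z = 30y1 + 16y2 + 14y3

Subject to:
  3y1 + 4y2 + y3 ≥ 7
  3y1 + y2 + y3 ≥ 4
  y1, y2, y3 ≥ 0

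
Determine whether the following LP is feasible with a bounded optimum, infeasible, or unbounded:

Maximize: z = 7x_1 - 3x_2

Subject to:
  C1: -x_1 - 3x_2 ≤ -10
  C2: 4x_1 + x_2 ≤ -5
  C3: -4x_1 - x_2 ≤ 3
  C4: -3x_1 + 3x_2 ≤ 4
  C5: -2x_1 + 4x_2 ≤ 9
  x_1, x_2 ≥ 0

Infeasible (no feasible solution exists)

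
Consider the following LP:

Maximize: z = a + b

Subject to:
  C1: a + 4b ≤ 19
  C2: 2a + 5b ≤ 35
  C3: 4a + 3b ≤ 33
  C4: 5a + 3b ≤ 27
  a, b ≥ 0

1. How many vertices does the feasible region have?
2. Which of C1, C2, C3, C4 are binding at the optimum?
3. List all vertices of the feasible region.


1. 4
2. C1, C4
3. (0, 0), (5.4, 0), (3, 4), (0, 4.75)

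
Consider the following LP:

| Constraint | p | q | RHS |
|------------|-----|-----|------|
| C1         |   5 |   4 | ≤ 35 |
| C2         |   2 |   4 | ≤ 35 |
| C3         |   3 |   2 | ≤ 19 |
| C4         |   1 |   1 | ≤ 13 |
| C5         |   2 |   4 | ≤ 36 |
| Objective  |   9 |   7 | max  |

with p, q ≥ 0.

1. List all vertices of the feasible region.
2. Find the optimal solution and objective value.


1. (0, 0), (6.333, 0), (3, 5), (0, 8.75)
2. p = 3, q = 5, z = 62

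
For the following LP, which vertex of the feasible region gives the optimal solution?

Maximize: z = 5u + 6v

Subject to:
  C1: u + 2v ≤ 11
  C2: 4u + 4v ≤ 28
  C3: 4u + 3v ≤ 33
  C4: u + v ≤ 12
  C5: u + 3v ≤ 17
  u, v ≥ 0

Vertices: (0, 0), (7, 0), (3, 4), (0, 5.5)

Evaluate the objective at each vertex of the feasible region:
  z(0, 0) = 0
  z(7, 0) = 35
  z(3, 4) = 39  ←
  z(0, 5.5) = 33
The maximum is at u = 3, v = 4.

(3, 4)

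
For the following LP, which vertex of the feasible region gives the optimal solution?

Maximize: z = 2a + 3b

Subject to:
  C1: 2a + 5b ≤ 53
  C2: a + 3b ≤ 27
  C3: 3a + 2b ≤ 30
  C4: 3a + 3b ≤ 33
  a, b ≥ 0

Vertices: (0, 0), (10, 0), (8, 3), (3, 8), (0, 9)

Evaluate the objective at each vertex of the feasible region:
  z(0, 0) = 0
  z(10, 0) = 20
  z(8, 3) = 25
  z(3, 8) = 30  ←
  z(0, 9) = 27
The maximum is at a = 3, b = 8.

(3, 8)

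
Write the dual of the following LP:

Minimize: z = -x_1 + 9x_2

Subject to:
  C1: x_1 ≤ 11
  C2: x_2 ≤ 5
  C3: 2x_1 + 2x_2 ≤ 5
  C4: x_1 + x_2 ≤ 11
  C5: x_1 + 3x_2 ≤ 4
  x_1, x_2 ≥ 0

Primal min cᵀx s.t. Ax ≤ b, x ≥ 0  →  Dual max −bᵀy s.t. Aᵀy ≥ −c, y ≥ 0.

Maximize: z = -11y1 - 5y2 - 5y3 - 11y4 - 4y5

Subject to:
  y1 + 2y3 + y4 + y5 ≥ 1
  y2 + 2y3 + y4 + 3y5 ≥ -9
  y1, y2, y3, y4, y5 ≥ 0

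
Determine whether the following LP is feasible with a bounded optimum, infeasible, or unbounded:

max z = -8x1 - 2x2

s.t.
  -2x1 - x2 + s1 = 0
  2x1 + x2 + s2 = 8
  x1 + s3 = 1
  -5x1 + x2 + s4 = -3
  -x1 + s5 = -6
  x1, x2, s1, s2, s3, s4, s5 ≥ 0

Infeasible (no feasible solution exists)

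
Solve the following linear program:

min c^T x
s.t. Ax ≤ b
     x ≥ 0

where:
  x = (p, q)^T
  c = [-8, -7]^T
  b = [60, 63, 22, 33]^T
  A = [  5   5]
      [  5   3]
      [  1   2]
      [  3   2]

Evaluate the objective at each vertex of the feasible region:
  z(0, 0) = 0
  z(11, 0) = -88
  z(9, 3) = -93  ←
  z(2, 10) = -86
  z(0, 11) = -77
The minimum is at p = 9, q = 3.

p = 9, q = 3, z = -93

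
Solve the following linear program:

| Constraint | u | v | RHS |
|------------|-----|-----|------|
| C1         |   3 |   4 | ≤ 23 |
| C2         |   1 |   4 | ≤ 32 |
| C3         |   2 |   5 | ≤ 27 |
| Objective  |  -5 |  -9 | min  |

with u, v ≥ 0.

Evaluate the objective at each vertex of the feasible region:
  z(0, 0) = 0
  z(7.667, 0) = -38.33
  z(1, 5) = -50  ←
  z(0, 5.4) = -48.6
The minimum is at u = 1, v = 5.

u = 1, v = 5, z = -50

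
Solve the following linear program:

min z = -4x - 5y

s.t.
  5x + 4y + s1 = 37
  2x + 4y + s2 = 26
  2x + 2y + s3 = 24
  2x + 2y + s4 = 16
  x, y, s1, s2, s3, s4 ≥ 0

Evaluate the objective at each vertex of the feasible region:
  z(0, 0) = 0
  z(7.4, 0) = -29.6
  z(5, 3) = -35
  z(3, 5) = -37  ←
  z(0, 6.5) = -32.5
The minimum is at x = 3, y = 5.

x = 3, y = 5, z = -37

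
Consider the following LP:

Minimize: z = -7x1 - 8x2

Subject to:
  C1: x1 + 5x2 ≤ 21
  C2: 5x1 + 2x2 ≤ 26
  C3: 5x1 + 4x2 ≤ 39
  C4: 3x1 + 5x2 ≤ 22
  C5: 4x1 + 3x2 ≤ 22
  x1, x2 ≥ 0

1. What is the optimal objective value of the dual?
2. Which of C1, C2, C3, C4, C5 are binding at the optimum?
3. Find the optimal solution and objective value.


1. -44
2. C4, C5
3. x1 = 4, x2 = 2, z = -44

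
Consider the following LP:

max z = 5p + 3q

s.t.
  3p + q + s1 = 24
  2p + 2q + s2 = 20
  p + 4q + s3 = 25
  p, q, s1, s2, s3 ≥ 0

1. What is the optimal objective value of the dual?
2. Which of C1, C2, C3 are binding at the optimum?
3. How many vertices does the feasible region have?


1. 44
2. C1, C2
3. 5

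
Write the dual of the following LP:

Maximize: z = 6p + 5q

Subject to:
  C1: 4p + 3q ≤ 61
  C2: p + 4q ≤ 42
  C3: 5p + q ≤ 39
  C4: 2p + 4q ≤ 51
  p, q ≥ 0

Primal max cᵀx s.t. Ax ≤ b, x ≥ 0  →  Dual min bᵀy s.t. Aᵀy ≥ c, y ≥ 0.

Minimize: z = 61y1 + 42y2 + 39y3 + 51y4

Subject to:
  4y1 + y2 + 5y3 + 2y4 ≥ 6
  3y1 + 4y2 + y3 + 4y4 ≥ 5
  y1, y2, y3, y4 ≥ 0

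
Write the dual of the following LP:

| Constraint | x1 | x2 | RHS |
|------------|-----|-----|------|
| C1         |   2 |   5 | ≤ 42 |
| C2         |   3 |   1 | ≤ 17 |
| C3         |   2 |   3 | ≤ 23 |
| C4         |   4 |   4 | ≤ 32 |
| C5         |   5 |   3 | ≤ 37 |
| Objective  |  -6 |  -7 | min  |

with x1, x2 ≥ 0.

Primal min cᵀx s.t. Ax ≤ b, x ≥ 0  →  Dual max −bᵀy s.t. Aᵀy ≥ −c, y ≥ 0.

Maximize: z = -42y1 - 17y2 - 23y3 - 32y4 - 37y5

Subject to:
  2y1 + 3y2 + 2y3 + 4y4 + 5y5 ≥ 6
  5y1 + y2 + 3y3 + 4y4 + 3y5 ≥ 7
  y1, y2, y3, y4, y5 ≥ 0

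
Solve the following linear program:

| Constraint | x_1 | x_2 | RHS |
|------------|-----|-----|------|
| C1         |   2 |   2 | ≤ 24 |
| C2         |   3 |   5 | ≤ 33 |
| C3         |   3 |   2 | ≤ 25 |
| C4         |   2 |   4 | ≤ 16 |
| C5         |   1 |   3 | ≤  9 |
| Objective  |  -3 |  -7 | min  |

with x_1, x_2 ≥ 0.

Evaluate the objective at each vertex of the feasible region:
  z(0, 0) = 0
  z(8, 0) = -24
  z(6, 1) = -25  ←
  z(0, 3) = -21
The minimum is at x_1 = 6, x_2 = 1.

x_1 = 6, x_2 = 1, z = -25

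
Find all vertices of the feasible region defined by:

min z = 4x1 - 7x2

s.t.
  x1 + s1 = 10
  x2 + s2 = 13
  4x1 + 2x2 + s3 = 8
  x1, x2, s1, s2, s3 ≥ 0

(0, 0), (2, 0), (0, 4)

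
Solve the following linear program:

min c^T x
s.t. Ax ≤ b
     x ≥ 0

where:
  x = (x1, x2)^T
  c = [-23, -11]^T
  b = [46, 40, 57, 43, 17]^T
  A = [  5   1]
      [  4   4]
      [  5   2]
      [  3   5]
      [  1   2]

Evaluate the objective at each vertex of the feasible region:
  z(0, 0) = 0
  z(9.2, 0) = -211.6
  z(9, 1) = -218  ←
  z(3.5, 6.5) = -152
  z(1, 8) = -111
  z(0, 8.5) = -93.5
The minimum is at x1 = 9, x2 = 1.

x1 = 9, x2 = 1, z = -218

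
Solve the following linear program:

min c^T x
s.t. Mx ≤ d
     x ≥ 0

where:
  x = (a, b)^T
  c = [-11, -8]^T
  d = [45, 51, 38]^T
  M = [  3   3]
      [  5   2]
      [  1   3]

Evaluate the objective at each vertex of the feasible region:
  z(0, 0) = 0
  z(10.2, 0) = -112.2
  z(7, 8) = -141  ←
  z(3.5, 11.5) = -130.5
  z(0, 12.67) = -101.3
The minimum is at a = 7, b = 8.

a = 7, b = 8, z = -141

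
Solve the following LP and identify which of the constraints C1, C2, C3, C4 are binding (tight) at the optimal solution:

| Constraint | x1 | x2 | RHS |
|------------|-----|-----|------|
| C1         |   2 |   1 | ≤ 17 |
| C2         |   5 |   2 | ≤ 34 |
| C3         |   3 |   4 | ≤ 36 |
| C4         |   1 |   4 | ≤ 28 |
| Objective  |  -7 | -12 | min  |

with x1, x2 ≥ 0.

At x1 = 4, x2 = 6, compute slack b - a·x for each constraint:
  C1: 17 − 14 = 3  (slack)
  C2: 34 − 32 = 2  (slack)
  C3: 36 − 36 = 0  (binding)
  C4: 28 − 28 = 0  (binding)

Optimal: x1 = 4, x2 = 6
Binding: C3, C4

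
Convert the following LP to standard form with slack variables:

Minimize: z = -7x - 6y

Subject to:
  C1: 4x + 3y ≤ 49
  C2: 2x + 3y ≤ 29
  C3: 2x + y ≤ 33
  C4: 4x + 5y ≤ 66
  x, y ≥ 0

min z = -7x - 6y

s.t.
  4x + 3y + s1 = 49
  2x + 3y + s2 = 29
  2x + y + s3 = 33
  4x + 5y + s4 = 66
  x, y, s1, s2, s3, s4 ≥ 0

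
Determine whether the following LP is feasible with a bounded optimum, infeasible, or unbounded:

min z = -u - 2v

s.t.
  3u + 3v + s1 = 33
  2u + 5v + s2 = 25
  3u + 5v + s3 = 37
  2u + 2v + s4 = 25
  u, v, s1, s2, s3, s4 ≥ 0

Feasible with a bounded optimal solution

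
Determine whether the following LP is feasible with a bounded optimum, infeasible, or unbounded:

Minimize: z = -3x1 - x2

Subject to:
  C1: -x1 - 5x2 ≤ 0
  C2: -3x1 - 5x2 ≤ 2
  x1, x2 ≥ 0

Unbounded (objective can decrease without bound)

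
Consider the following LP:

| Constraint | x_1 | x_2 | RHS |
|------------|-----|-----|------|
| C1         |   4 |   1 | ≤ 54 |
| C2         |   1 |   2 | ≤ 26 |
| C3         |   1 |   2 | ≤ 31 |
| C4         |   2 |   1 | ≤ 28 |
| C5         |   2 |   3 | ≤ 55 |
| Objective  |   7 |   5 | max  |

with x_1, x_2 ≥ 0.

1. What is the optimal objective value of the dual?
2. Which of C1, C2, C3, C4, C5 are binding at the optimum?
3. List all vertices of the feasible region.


1. 110
2. C2, C4
3. (0, 0), (13.5, 0), (13, 2), (10, 8), (0, 13)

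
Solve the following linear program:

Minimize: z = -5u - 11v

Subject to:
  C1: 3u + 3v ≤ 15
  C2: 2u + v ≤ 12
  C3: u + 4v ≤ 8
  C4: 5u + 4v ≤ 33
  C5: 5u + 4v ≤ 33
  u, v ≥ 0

Evaluate the objective at each vertex of the feasible region:
  z(0, 0) = 0
  z(5, 0) = -25
  z(4, 1) = -31  ←
  z(0, 2) = -22
The minimum is at u = 4, v = 1.

u = 4, v = 1, z = -31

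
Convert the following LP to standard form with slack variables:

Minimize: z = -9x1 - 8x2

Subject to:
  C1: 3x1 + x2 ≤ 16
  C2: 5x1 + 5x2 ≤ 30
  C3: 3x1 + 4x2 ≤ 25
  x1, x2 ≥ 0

min z = -9x1 - 8x2

s.t.
  3x1 + x2 + s1 = 16
  5x1 + 5x2 + s2 = 30
  3x1 + 4x2 + s3 = 25
  x1, x2, s1, s2, s3 ≥ 0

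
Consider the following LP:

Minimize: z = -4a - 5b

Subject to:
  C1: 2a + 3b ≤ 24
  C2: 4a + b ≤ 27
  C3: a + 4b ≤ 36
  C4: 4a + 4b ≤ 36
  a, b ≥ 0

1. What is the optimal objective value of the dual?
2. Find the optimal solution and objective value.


1. -42
2. a = 3, b = 6, z = -42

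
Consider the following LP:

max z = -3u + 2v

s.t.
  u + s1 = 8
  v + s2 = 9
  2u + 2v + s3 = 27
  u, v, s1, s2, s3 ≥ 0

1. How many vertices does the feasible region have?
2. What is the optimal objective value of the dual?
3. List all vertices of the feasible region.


1. 5
2. 18
3. (0, 0), (8, 0), (8, 5.5), (4.5, 9), (0, 9)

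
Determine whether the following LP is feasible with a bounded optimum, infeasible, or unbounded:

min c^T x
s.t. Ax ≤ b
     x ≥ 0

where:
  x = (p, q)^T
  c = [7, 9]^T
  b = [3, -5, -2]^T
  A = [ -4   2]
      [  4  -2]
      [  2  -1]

Infeasible (no feasible solution exists)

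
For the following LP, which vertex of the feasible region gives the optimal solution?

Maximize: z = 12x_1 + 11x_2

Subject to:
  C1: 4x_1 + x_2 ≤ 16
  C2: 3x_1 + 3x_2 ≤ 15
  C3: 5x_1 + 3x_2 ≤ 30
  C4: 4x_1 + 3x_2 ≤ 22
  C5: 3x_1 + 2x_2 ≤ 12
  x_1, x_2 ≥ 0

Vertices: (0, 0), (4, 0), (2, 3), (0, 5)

Evaluate the objective at each vertex of the feasible region:
  z(0, 0) = 0
  z(4, 0) = 48
  z(2, 3) = 57  ←
  z(0, 5) = 55
The maximum is at x_1 = 2, x_2 = 3.

(2, 3)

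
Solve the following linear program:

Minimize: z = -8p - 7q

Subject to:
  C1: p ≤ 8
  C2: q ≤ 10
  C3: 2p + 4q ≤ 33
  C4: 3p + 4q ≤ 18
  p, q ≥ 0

Evaluate the objective at each vertex of the feasible region:
  z(0, 0) = 0
  z(6, 0) = -48  ←
  z(0, 4.5) = -31.5
The minimum is at p = 6, q = 0.

p = 6, q = 0, z = -48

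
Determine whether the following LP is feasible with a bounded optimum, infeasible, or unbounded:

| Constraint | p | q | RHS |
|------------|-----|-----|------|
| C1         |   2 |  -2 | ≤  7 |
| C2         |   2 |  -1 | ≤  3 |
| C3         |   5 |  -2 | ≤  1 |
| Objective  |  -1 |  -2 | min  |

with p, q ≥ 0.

Unbounded (objective can decrease without bound)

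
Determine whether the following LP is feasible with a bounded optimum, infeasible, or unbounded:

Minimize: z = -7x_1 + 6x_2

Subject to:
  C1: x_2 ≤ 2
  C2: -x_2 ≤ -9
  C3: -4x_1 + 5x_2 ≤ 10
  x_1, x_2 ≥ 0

Infeasible (no feasible solution exists)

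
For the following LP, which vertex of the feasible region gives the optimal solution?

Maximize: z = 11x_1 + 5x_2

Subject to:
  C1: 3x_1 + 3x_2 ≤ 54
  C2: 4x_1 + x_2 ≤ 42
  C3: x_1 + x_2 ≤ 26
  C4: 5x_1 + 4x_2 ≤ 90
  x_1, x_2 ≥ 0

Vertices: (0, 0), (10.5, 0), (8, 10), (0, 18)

Evaluate the objective at each vertex of the feasible region:
  z(0, 0) = 0
  z(10.5, 0) = 115.5
  z(8, 10) = 138  ←
  z(0, 18) = 90
The maximum is at x_1 = 8, x_2 = 10.

(8, 10)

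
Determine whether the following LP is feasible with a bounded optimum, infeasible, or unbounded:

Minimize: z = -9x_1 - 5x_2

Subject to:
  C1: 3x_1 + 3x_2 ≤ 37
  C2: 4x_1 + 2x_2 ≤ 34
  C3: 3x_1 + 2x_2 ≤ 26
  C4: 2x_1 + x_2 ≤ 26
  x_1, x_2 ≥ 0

Feasible with a bounded optimal solution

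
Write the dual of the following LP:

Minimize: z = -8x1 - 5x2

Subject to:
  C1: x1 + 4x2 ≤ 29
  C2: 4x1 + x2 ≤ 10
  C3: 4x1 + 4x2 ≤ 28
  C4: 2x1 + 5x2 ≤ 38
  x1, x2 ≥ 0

Primal min cᵀx s.t. Ax ≤ b, x ≥ 0  →  Dual max −bᵀy s.t. Aᵀy ≥ −c, y ≥ 0.

Maximize: z = -29y1 - 10y2 - 28y3 - 38y4

Subject to:
  y1 + 4y2 + 4y3 + 2y4 ≥ 8
  4y1 + y2 + 4y3 + 5y4 ≥ 5
  y1, y2, y3, y4 ≥ 0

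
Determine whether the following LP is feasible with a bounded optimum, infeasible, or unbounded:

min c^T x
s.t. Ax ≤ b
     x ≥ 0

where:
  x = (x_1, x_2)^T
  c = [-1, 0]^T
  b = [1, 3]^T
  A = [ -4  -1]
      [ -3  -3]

Unbounded (objective can decrease without bound)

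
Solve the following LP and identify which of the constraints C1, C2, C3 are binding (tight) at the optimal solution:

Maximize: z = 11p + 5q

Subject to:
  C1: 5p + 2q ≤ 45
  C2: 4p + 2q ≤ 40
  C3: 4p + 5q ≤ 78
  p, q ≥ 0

At p = 5, q = 10, compute slack b - a·x for each constraint:
  C1: 45 − 45 = 0  (binding)
  C2: 40 − 40 = 0  (binding)
  C3: 78 − 70 = 8  (slack)

Optimal: p = 5, q = 10
Binding: C1, C2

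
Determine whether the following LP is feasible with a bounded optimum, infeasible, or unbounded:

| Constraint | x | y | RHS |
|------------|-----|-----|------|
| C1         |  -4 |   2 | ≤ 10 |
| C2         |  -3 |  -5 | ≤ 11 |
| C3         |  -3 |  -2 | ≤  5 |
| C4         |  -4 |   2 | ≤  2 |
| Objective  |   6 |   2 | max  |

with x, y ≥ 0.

Unbounded (objective can increase without bound)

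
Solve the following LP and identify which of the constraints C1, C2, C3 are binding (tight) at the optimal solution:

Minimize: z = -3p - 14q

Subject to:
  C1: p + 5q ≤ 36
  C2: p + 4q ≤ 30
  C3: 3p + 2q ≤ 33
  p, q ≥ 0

At p = 6, q = 6, compute slack b - a·x for each constraint:
  C1: 36 − 36 = 0  (binding)
  C2: 30 − 30 = 0  (binding)
  C3: 33 − 30 = 3  (slack)

Optimal: p = 6, q = 6
Binding: C1, C2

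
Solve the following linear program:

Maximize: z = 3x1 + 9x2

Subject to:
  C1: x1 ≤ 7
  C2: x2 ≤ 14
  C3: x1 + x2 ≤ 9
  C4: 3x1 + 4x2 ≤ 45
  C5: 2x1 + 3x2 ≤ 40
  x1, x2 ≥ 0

Evaluate the objective at each vertex of the feasible region:
  z(0, 0) = 0
  z(7, 0) = 21
  z(7, 2) = 39
  z(0, 9) = 81  ←
The maximum is at x1 = 0, x2 = 9.

x1 = 0, x2 = 9, z = 81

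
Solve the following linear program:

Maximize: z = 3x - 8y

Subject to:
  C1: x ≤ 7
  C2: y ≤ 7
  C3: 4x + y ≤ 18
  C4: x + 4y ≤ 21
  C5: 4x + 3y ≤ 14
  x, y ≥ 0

Evaluate the objective at each vertex of the feasible region:
  z(0, 0) = 0
  z(3.5, 0) = 10.5  ←
  z(0, 4.667) = -37.33
The maximum is at x = 3.5, y = 0.

x = 3.5, y = 0, z = 10.5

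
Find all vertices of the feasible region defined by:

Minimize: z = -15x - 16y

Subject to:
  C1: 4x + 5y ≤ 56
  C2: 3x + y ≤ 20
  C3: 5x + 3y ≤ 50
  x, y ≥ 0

(0, 0), (6.667, 0), (4, 8), (0, 11.2)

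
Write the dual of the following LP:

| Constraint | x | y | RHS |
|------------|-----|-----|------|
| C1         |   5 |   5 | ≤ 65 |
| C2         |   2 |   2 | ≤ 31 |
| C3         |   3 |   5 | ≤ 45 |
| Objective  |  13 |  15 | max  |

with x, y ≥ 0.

Primal max cᵀx s.t. Ax ≤ b, x ≥ 0  →  Dual min bᵀy s.t. Aᵀy ≥ c, y ≥ 0.

Minimize: z = 65y1 + 31y2 + 45y3

Subject to:
  5y1 + 2y2 + 3y3 ≥ 13
  5y1 + 2y2 + 5y3 ≥ 15
  y1, y2, y3 ≥ 0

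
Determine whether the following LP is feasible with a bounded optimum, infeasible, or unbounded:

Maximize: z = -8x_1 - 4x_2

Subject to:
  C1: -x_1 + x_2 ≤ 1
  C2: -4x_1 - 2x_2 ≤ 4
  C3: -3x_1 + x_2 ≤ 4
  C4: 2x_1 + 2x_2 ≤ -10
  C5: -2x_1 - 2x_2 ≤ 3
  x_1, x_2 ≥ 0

Infeasible (no feasible solution exists)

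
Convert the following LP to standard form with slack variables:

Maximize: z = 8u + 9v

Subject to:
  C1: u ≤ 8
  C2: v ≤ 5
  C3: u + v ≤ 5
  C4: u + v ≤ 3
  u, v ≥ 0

max z = 8u + 9v

s.t.
  u + s1 = 8
  v + s2 = 5
  u + v + s3 = 5
  u + v + s4 = 3
  u, v, s1, s2, s3, s4 ≥ 0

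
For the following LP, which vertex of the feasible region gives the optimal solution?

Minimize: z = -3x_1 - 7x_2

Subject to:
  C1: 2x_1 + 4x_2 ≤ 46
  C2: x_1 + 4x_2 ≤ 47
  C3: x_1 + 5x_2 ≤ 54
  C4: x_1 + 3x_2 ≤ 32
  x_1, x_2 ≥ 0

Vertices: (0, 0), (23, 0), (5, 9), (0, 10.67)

Evaluate the objective at each vertex of the feasible region:
  z(0, 0) = 0
  z(23, 0) = -69
  z(5, 9) = -78  ←
  z(0, 10.67) = -74.67
The minimum is at x_1 = 5, x_2 = 9.

(5, 9)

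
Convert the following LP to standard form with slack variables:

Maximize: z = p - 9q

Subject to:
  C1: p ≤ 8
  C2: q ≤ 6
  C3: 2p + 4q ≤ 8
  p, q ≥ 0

max z = p - 9q

s.t.
  p + s1 = 8
  q + s2 = 6
  2p + 4q + s3 = 8
  p, q, s1, s2, s3 ≥ 0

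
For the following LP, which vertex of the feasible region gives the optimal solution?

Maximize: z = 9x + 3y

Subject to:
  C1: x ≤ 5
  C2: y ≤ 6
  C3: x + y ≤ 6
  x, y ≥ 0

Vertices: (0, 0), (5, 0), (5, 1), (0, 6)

Evaluate the objective at each vertex of the feasible region:
  z(0, 0) = 0
  z(5, 0) = 45
  z(5, 1) = 48  ←
  z(0, 6) = 18
The maximum is at x = 5, y = 1.

(5, 1)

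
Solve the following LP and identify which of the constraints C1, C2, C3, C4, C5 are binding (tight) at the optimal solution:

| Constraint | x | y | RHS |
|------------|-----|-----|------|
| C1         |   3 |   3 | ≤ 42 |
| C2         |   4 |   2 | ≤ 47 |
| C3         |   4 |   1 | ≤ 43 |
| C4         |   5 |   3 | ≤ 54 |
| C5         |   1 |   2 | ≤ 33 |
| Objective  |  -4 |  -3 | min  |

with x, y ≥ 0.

At x = 6, y = 8, compute slack b - a·x for each constraint:
  C1: 42 − 42 = 0  (binding)
  C2: 47 − 40 = 7  (slack)
  C3: 43 − 32 = 11  (slack)
  C4: 54 − 54 = 0  (binding)
  C5: 33 − 22 = 11  (slack)

Optimal: x = 6, y = 8
Binding: C1, C4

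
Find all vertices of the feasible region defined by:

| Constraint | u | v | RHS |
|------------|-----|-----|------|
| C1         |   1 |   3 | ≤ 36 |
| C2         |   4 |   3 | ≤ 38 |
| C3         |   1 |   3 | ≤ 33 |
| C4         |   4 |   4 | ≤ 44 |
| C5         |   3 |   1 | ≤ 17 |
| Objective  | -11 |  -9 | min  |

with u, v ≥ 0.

(0, 0), (5.667, 0), (3, 8), (0, 11)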